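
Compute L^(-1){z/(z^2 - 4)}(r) cosh(2*r)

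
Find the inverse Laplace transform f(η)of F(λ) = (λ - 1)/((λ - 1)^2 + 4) exp(η) * cos(2 * η)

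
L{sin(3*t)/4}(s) 3/(4*(s^2 + 9))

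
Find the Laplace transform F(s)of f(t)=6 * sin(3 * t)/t 6 * atan(3/s)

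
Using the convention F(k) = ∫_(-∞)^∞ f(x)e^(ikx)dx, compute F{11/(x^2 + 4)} 11 * pi * exp(-2 * Abs(k))/2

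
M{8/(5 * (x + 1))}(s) 8 * pi * csc(pi * s)/5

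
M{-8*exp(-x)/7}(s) -8*gamma(s)/7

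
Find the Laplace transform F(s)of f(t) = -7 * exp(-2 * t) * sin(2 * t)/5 -14/(5 * (s + 2)^2 + 20)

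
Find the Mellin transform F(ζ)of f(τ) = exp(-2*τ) gamma(ζ)/2^ζ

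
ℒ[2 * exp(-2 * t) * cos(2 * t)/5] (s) 2 * (s + 2)/(5 * ((s + 2)^2 + 4))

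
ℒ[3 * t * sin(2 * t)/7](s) 12 * s/(7 * (s^2 + 4)^2)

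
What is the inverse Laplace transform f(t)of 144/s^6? 6*t^5/5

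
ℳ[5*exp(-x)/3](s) 5*gamma(s)/3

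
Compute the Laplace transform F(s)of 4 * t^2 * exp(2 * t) 8/(s - 2)^3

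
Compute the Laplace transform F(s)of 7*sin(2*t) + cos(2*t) 14/(s^2 + 4) + s/(s^2 + 4)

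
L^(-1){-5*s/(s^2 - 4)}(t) -5*cosh(2*t)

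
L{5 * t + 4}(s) 4/s + 5/s^2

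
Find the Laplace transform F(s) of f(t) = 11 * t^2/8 11/(4 * s^3) 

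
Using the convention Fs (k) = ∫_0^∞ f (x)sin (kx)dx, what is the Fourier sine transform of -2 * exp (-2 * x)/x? -2 * atan (k/2)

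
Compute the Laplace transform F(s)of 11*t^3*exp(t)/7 66/(7*(s - 1)^4)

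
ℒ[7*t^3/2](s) 21/s^4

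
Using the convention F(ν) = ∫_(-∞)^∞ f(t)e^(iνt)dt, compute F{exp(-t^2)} sqrt(pi) * exp(-ν^2/4)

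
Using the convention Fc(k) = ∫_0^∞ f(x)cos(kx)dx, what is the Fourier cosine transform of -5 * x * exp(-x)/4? 5 * (k^2-1)/(4 * (k^2 + 1)^2)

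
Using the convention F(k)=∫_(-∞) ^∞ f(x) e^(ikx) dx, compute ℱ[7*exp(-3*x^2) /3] 7*sqrt(3)*sqrt(pi)*exp(-k^2/12) /9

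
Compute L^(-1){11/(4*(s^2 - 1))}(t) 11*sinh(t)/4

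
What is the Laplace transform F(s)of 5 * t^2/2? 5/s^3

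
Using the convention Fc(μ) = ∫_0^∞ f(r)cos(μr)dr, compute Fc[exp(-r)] 1/(μ^2 + 1)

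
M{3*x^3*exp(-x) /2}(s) 3*gamma(s + 3) /2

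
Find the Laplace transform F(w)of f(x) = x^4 24/w^5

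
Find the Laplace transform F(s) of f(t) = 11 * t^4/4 66/s^5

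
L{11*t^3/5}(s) 66/(5*s^4)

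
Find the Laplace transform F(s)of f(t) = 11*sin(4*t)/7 44/(7*(s^2+16))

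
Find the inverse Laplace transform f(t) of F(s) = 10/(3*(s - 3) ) 10*exp(3*t) /3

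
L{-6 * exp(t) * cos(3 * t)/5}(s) 6 * (1 - s)/(5 * ((s - 1)^2 + 9))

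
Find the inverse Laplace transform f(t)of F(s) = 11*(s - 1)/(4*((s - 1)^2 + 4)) 11*exp(t)*cos(2*t)/4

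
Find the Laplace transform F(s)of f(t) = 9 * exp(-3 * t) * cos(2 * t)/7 9 * (s + 3)/(7 * ((s + 3)^2 + 4))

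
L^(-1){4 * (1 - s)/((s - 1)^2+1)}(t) -4 * exp(t) * cos(t)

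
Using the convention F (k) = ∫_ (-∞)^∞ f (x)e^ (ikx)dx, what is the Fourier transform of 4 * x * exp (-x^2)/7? 2 * I * sqrt (pi) * k * exp (-k^2/4)/7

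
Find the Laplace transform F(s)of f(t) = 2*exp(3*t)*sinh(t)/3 2/(3*((s - 3)^2 - 1))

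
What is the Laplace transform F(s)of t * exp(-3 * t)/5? 1/(5 * (s+3)^2)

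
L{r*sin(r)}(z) 2*z/(z^2 + 1)^2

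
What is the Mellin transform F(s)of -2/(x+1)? -2 * pi * csc(pi * s)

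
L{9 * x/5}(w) 9/(5 * w^2)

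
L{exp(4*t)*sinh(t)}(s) 1/((s - 4)^2 - 1)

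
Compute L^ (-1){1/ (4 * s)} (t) 1/4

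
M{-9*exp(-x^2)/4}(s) -9*gamma(s/2)/8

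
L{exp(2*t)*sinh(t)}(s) 1/((s - 2)^2-1)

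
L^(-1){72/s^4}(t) 12 * t^3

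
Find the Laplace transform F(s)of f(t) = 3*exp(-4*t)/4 3/(4*(s + 4))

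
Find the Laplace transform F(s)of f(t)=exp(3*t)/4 1/(4*(s - 3))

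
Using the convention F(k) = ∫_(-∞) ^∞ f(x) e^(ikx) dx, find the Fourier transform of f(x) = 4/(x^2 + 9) 4*pi*exp(-3*Abs(k) ) /3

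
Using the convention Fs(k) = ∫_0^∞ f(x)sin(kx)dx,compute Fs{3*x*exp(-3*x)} 18*k/(k^2 + 9)^2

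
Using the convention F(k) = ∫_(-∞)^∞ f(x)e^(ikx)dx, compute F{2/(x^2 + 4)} pi*exp(-2*Abs(k))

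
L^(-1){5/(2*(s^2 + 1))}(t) 5*sin(t)/2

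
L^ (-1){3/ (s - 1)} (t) 3*exp (t)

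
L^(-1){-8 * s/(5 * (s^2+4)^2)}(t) -2 * t * sin(2 * t)/5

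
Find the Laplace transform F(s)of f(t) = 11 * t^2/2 11/s^3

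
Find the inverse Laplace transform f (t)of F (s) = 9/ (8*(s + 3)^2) 9*t*exp (-3*t)/8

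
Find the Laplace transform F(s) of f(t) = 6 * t 6/s^2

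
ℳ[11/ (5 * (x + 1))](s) 11 * pi * csc (pi * s)/5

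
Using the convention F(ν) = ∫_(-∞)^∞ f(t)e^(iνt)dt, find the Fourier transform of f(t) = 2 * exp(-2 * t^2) sqrt(2) * sqrt(pi) * exp(-ν^2/8)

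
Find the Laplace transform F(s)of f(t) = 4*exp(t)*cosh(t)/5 4*(s - 1)/(5*s*(s - 2))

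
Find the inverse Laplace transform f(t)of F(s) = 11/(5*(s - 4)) 11*exp(4*t)/5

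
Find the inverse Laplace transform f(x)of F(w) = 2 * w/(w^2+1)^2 x * sin(x)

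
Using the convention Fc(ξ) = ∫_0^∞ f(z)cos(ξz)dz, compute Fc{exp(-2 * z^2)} sqrt(2) * sqrt(pi) * exp(-ξ^2/8)/4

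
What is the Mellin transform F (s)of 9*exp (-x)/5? 9*gamma (s)/5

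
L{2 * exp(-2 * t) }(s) 2/(s + 2) 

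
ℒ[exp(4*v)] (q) 1/(q - 4)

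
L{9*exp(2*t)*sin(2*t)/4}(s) 9/(2*((s - 2)^2 + 4))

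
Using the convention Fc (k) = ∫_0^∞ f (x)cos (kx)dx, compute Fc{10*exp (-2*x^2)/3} 5*sqrt (2)*sqrt (pi)*exp (-k^2/8)/6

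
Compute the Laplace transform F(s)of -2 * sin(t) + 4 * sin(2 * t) 8/(s^2 + 4)-2/(s^2 + 1)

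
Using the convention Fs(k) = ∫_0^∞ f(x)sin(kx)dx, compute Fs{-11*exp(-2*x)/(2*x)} -11*atan(k/2)/2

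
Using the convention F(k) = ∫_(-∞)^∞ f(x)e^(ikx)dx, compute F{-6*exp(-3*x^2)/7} -2*sqrt(3)*sqrt(pi)*exp(-k^2/12)/7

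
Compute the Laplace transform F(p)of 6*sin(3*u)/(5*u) 6*atan(3/p)/5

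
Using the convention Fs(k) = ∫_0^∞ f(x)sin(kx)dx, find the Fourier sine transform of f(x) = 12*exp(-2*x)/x 12*atan(k/2)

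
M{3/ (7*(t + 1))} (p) 3*pi*csc (pi*p)/7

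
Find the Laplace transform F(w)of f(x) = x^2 2/w^3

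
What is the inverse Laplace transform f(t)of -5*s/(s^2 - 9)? -5*cosh(3*t)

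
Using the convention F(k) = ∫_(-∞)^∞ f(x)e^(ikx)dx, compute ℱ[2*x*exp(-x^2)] I*sqrt(pi)*k*exp(-k^2/4)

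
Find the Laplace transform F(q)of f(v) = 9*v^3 54/q^4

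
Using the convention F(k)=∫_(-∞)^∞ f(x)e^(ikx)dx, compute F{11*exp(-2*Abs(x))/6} 22/(3*(k^2+4))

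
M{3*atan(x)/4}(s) -3*pi*sec(pi*s/2)/(8*s)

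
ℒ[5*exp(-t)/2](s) 5/(2*(s + 1))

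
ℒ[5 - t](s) 5/s - 1/s^2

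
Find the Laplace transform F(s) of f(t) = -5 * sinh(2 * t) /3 -10/(3 * s^2 - 12) 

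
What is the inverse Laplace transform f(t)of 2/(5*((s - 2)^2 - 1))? 2*exp(2*t)*sinh(t)/5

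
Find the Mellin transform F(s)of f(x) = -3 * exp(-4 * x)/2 -3 * gamma(s)/(2 * 2^(2 * s))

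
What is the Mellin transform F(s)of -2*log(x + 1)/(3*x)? 2*pi*csc(pi*s)/(3*(s - 1))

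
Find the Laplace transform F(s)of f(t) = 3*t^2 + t 6/s^3 + s^(-2)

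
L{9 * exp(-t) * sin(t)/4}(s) 9/(4 * ((s + 1)^2 + 1))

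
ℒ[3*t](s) 3/s^2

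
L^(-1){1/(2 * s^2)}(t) t/2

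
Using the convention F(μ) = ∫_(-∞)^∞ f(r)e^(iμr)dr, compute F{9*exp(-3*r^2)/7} 3*sqrt(3)*sqrt(pi)*exp(-μ^2/12)/7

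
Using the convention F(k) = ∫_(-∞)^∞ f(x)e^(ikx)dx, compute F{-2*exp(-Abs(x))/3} -4/(3*k^2 + 3)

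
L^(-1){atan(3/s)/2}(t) sin(3 * t)/(2 * t)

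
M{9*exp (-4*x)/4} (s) 9*gamma (s)/ (4*2^ (2*s))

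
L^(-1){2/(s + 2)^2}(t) 2*t*exp(-2*t)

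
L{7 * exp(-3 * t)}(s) 7/(s+3)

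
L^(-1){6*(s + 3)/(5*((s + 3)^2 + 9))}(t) 6*exp(-3*t)*cos(3*t)/5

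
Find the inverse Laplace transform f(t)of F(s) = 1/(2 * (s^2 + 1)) sin(t)/2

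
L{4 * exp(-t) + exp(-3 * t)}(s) 1/(s + 3) + 4/(s + 1)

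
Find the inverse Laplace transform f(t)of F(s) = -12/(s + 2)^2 -12 * t * exp(-2 * t)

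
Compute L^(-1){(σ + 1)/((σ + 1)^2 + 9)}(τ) exp(-τ) * cos(3 * τ)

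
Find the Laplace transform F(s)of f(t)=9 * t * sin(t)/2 9 * s/(s^2 + 1)^2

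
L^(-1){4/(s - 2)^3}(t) 2*t^2*exp(2*t)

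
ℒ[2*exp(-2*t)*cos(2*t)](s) 2*(s + 2)/((s + 2)^2 + 4)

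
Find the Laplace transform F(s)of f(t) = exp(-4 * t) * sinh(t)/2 1/(2 * ((s + 4)^2 - 1))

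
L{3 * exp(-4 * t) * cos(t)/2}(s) 3 * (s + 4)/(2 * ((s + 4)^2 + 1))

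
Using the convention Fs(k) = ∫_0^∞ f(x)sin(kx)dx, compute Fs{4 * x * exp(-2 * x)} 16 * k/(k^2 + 4)^2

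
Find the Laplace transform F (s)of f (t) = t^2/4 1/ (2 * s^3)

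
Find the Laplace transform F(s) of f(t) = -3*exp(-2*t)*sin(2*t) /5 -6/(5*(s + 2) ^2 + 20) 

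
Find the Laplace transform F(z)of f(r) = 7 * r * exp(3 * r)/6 7/(6 * (z - 3)^2)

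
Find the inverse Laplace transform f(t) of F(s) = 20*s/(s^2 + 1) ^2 10*t*sin(t) 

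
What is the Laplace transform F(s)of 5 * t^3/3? 10/s^4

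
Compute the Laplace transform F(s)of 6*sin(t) 6/(s^2 + 1)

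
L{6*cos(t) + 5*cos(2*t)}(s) 6*s/(s^2 + 1) + 5*s/(s^2 + 4)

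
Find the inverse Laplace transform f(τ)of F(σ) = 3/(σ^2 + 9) sin(3*τ)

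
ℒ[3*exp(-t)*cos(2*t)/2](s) 3*(s + 1)/(2*((s + 1)^2 + 4))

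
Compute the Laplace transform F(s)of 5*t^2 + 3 3/s + 10/s^3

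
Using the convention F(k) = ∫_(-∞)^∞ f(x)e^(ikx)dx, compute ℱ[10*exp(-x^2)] 10*sqrt(pi)*exp(-k^2/4)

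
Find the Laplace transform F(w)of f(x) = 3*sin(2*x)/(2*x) 3*atan(2/w)/2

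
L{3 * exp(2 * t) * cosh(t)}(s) 3 * (s - 2)/((s - 2)^2 - 1)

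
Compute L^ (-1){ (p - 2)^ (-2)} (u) u * exp (2 * u)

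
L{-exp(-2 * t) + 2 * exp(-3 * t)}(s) 2/(s + 3) - 1/(s + 2)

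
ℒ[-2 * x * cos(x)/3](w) 2 * (1 - w^2)/(3 * (w^2 + 1)^2)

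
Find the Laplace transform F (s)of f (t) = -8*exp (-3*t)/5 -8/ (5*s + 15)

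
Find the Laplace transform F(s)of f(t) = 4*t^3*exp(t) 24/(s - 1)^4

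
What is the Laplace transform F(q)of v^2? 2/q^3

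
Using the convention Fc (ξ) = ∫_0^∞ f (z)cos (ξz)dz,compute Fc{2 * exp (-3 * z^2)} sqrt (3) * sqrt (pi) * exp (-ξ^2/12)/3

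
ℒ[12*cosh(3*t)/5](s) 12*s/(5*(s^2 - 9))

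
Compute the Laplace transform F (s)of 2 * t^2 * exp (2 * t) 4/ (s - 2)^3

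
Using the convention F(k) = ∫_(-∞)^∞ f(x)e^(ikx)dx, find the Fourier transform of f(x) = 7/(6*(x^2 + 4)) 7*pi*exp(-2*Abs(k))/12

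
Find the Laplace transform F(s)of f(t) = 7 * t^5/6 140/s^6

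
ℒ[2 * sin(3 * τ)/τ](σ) 2 * atan(3/σ)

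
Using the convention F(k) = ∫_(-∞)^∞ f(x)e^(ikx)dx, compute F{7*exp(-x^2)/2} 7*sqrt(pi)*exp(-k^2/4)/2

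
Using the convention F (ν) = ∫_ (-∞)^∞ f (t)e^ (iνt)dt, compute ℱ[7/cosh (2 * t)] 7 * pi/ (2 * cosh (pi * ν/4))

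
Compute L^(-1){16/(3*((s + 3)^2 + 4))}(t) 8*exp(-3*t)*sin(2*t)/3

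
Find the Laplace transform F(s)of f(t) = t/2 1/(2*s^2)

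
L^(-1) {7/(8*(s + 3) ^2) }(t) 7*t*exp(-3*t) /8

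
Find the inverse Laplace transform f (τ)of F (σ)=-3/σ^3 -3 * τ^2/2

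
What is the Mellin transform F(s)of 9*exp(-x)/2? 9*gamma(s)/2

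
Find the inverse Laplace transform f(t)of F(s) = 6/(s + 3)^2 6 * t * exp(-3 * t)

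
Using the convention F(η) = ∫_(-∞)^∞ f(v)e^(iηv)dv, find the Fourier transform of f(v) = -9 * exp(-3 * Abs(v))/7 -54/(7 * η^2 + 63)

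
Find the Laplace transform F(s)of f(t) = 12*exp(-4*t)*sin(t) 12/((s + 4)^2 + 1)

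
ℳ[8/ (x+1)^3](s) 4*pi*(s - 2)*(s - 1)/sin (pi*s)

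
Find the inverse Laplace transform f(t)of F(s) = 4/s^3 2*t^2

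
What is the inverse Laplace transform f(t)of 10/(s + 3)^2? 10 * t * exp(-3 * t)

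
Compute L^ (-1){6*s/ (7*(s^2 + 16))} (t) 6*cos (4*t)/7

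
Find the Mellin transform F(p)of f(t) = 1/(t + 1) pi*csc(pi*p)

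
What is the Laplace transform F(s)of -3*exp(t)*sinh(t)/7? -3/(7*s*(s - 2))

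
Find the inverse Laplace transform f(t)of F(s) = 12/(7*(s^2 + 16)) 3*sin(4*t)/7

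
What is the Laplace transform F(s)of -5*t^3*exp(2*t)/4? -15/(2*(s - 2)^4)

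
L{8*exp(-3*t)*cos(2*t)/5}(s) 8*(s+3)/(5*((s+3)^2+4))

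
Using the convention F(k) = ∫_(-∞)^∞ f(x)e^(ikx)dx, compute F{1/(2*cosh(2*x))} pi/(4*cosh(pi*k/4))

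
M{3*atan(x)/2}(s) -3*pi*sec(pi*s/2)/(4*s)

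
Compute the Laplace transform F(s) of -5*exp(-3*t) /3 -5/(3*s + 9) 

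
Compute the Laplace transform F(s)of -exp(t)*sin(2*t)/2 -1/((s - 1)^2 + 4)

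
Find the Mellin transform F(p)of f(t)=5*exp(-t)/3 5*gamma(p)/3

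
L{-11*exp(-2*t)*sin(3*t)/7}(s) -33/(7*(s + 2)^2 + 63)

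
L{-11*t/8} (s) -11/ (8*s^2)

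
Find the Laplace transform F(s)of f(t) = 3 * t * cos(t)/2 3 * (s^2 - 1)/(2 * (s^2+1)^2)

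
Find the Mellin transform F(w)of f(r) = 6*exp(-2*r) 6*gamma(w)/2^w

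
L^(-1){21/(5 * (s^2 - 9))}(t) 7 * sinh(3 * t)/5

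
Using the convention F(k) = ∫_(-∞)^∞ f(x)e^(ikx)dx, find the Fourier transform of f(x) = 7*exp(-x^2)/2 7*sqrt(pi)*exp(-k^2/4)/2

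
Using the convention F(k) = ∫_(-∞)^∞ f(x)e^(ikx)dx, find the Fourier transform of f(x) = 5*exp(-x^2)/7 5*sqrt(pi)*exp(-k^2/4)/7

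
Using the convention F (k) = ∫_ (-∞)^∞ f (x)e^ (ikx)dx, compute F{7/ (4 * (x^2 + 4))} 7 * pi * exp (-2 * Abs (k))/8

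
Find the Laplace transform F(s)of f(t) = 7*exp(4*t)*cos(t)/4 7*(s - 4)/(4*((s - 4)^2 + 1))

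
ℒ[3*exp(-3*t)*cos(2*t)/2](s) 3*(s + 3)/(2*((s + 3)^2 + 4))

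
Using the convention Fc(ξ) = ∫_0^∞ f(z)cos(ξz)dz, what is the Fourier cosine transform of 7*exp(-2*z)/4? 7/(2*(ξ^2 + 4))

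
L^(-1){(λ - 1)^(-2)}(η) η*exp(η)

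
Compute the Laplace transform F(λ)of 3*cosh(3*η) 3*λ/(λ^2 - 9)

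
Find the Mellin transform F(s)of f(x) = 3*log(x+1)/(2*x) -3*pi*csc(pi*s)/(2*s - 2)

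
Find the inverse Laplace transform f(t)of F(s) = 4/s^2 4*t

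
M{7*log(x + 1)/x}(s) -7*pi*csc(pi*s)/(s - 1)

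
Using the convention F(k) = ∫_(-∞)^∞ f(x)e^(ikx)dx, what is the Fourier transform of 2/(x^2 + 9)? 2*pi*exp(-3*Abs(k))/3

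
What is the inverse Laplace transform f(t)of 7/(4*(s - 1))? 7*exp(t)/4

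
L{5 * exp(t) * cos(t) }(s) 5 * (s - 1) /((s - 1) ^2 + 1) 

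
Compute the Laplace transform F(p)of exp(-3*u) 1/(p + 3)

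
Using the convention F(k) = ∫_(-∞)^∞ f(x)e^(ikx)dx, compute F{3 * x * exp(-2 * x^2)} 3 * sqrt(2) * I * sqrt(pi) * k * exp(-k^2/8)/8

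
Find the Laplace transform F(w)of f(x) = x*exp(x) (w - 1)^(-2)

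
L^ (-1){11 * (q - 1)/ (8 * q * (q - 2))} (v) 11 * exp (v) * cosh (v)/8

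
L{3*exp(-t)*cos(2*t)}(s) 3*(s + 1)/((s + 1)^2 + 4)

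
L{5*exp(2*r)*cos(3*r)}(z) 5*(z - 2)/((z - 2)^2 + 9)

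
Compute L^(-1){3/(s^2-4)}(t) 3 * sinh(2 * t)/2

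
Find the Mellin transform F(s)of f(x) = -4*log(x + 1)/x 4*pi*csc(pi*s)/(s - 1)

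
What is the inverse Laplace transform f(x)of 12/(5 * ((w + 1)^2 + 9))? 4 * exp(-x) * sin(3 * x)/5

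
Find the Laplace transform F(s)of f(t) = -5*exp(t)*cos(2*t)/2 5*(1 - s)/(2*((s - 1)^2 + 4))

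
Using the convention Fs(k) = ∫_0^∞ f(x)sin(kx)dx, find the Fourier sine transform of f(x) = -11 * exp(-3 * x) -11 * k/(k^2 + 9)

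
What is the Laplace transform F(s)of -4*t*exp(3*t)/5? -4/(5*(s - 3)^2)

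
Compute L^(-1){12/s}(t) 12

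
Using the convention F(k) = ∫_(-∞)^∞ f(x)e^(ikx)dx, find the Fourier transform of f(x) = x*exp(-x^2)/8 I*sqrt(pi)*k*exp(-k^2/4)/16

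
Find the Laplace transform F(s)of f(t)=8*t 8/s^2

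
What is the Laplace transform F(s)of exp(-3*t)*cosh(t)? (s + 3)/((s + 3)^2 - 1)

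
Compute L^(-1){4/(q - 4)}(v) 4*exp(4*v)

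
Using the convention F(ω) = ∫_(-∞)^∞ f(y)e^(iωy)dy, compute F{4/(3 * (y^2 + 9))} 4 * pi * exp(-3 * Abs(ω))/9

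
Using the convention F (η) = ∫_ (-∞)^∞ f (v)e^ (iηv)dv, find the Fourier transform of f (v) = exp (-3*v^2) sqrt (3)*sqrt (pi)*exp (-η^2/12)/3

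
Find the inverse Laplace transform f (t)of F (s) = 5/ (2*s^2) 5*t/2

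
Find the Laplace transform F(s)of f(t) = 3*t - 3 3/s^2-3/s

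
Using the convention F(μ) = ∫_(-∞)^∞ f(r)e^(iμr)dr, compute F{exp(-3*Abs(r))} 6/(μ^2+9)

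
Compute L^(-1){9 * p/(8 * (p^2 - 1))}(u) 9 * cosh(u)/8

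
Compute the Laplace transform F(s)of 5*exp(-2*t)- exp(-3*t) 5/(s + 2) - 1/(s + 3)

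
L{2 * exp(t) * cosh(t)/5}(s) 2 * (s - 1)/(5 * s * (s - 2))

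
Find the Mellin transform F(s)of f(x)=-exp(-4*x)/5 -gamma(s)/(5*4^s)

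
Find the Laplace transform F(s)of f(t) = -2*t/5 -2/(5*s^2)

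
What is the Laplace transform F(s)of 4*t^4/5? 96/(5*s^5)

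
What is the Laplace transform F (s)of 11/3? 11/ (3 * s)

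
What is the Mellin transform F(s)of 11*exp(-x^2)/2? 11*gamma(s/2)/4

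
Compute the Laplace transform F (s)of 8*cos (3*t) 8*s/ (s^2+9)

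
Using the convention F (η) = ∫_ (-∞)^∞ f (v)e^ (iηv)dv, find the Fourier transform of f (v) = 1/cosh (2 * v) pi/ (2 * cosh (pi * η/4))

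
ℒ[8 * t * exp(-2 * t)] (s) 8/(s + 2)^2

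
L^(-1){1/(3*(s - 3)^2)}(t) t*exp(3*t)/3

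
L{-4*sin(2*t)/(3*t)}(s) -4*atan(2/s)/3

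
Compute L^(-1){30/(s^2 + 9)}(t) 10*sin(3*t)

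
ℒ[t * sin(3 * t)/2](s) 3 * s/(s^2 + 9)^2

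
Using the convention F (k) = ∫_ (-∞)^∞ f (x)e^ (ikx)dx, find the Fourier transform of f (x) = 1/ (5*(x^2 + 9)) pi*exp (-3*Abs (k))/15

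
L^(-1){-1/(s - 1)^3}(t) -t^2 * exp(t)/2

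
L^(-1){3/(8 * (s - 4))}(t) 3 * exp(4 * t)/8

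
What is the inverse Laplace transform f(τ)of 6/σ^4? τ^3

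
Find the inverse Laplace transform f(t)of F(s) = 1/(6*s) 1/6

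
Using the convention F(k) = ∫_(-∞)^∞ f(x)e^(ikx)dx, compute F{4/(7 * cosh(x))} 4 * pi/(7 * cosh(pi * k/2))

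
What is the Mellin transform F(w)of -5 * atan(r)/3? 5 * pi * sec(pi * w/2)/(6 * w)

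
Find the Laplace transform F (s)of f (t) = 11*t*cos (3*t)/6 11*(s^2 - 9)/ (6*(s^2+9)^2)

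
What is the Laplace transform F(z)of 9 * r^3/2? 27/z^4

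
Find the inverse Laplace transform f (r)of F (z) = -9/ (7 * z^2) -9 * r/7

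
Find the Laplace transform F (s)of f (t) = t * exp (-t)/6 1/ (6 * (s + 1)^2)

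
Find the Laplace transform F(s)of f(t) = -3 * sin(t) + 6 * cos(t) 6 * s/(s^2 + 1) - 3/(s^2 + 1)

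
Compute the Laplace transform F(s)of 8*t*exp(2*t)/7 8/(7*(s - 2)^2)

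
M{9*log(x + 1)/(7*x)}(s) -9*pi*csc(pi*s)/(7*s - 7)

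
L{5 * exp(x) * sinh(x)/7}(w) 5/(7 * w * (w - 2))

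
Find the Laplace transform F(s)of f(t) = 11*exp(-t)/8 11/(8*(s+1))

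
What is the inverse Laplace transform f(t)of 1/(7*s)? 1/7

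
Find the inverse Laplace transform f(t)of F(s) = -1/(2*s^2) -t/2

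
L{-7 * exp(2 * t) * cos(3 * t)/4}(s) 7 * (2 - s)/(4 * ((s - 2)^2+9))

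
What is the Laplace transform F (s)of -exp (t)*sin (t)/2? -1/ (2*(s - 1)^2 + 2)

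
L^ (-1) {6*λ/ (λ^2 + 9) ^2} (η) η*sin (3*η) 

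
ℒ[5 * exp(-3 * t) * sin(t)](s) 5/((s+3)^2+1)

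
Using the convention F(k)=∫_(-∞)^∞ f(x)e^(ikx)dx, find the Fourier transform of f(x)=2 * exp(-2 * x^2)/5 sqrt(2) * sqrt(pi) * exp(-k^2/8)/5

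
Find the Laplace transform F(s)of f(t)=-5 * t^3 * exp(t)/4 -15/(2 * (s - 1)^4)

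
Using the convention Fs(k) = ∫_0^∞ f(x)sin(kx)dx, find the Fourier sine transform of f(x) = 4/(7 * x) 2 * pi/7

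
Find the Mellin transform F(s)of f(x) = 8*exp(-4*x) 2^(3-2*s)*gamma(s)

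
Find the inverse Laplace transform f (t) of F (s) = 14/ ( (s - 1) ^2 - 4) 7 * exp (t) * sinh (2 * t) 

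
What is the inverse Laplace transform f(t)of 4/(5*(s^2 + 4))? 2*sin(2*t)/5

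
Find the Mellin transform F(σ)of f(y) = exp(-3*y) gamma(σ)/3^σ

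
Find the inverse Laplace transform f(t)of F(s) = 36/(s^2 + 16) 9*sin(4*t)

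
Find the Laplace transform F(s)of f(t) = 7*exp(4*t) 7/(s - 4)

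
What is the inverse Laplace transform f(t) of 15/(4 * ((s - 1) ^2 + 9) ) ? 5 * exp(t) * sin(3 * t) /4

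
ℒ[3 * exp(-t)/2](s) 3/(2 * (s + 1))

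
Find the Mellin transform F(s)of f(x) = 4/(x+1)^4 2 * gamma(s) * gamma(4 - s)/3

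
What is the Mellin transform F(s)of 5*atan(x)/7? -5*pi*sec(pi*s/2)/(14*s)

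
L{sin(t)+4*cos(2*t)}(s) 1/(s^2+1)+4*s/(s^2+4)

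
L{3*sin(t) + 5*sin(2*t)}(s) 10/(s^2 + 4) + 3/(s^2 + 1)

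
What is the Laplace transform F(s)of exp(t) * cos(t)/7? (s - 1)/(7 * ((s - 1)^2 + 1))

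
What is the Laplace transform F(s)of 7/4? 7/(4*s)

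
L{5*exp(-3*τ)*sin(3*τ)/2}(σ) 15/(2*((σ + 3)^2 + 9))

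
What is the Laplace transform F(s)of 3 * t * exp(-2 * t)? 3/(s+2)^2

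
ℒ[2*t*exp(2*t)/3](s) 2/(3*(s - 2)^2)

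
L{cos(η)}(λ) λ/(λ^2 + 1)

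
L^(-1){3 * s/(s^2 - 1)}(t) 3 * cosh(t)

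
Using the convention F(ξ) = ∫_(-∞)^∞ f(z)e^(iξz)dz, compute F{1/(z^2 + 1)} pi * exp(-Abs(ξ))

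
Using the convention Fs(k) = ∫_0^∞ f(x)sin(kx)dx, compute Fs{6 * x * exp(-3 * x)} 36 * k/(k^2 + 9)^2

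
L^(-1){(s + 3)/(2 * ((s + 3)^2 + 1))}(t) exp(-3 * t) * cos(t)/2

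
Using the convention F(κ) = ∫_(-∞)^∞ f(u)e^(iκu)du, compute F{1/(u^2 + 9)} pi*exp(-3*Abs(κ))/3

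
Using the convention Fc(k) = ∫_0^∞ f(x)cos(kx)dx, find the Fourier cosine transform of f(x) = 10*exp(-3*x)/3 10/(k^2 + 9)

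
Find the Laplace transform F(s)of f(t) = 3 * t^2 6/s^3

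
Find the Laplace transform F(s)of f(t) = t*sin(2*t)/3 4*s/(3*(s^2 + 4)^2)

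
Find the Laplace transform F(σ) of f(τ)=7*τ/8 7/(8*σ^2) 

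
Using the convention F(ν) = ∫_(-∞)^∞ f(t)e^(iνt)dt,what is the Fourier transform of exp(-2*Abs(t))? 4/(ν^2 + 4)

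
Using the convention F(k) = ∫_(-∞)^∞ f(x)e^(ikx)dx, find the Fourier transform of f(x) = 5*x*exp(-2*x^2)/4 5*sqrt(2)*I*sqrt(pi)*k*exp(-k^2/8)/32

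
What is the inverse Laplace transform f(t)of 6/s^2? 6*t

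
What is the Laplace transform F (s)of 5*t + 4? 4/s + 5/s^2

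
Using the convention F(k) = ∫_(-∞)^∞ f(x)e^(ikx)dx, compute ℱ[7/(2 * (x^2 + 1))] 7 * pi * exp(-Abs(k))/2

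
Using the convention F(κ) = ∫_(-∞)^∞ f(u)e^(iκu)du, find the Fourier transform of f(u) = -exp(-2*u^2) -sqrt(2)*sqrt(pi)*exp(-κ^2/8)/2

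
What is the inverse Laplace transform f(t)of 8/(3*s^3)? 4*t^2/3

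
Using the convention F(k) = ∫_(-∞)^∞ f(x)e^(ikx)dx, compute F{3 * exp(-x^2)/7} 3 * sqrt(pi) * exp(-k^2/4)/7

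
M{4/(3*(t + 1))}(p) 4*pi*csc(pi*p)/3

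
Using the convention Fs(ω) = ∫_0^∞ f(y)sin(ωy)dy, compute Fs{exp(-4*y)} ω/(ω^2+16)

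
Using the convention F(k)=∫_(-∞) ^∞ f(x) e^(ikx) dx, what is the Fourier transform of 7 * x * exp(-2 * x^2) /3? 7 * sqrt(2) * I * sqrt(pi) * k * exp(-k^2/8) /24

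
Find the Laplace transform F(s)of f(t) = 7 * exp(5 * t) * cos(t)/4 7 * (s - 5)/(4 * ((s - 5)^2 + 1))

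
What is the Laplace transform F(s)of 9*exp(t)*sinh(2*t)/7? 18/(7*((s - 1)^2 - 4))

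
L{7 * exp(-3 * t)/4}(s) 7/(4 * (s + 3))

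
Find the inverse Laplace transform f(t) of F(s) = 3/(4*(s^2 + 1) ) 3*sin(t) /4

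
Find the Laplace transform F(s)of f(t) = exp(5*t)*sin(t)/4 1/(4*((s - 5)^2 + 1))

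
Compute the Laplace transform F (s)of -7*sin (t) -7/ (s^2 + 1)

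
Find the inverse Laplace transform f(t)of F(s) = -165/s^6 -11*t^5/8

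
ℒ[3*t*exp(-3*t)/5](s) 3/(5*(s + 3)^2)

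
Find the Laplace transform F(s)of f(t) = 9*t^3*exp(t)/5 54/(5*(s - 1)^4)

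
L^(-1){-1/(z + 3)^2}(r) -r*exp(-3*r)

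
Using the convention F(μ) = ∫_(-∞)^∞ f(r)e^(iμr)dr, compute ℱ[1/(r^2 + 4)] pi*exp(-2*Abs(μ))/2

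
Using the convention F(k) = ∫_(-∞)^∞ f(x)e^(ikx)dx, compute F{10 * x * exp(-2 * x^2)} 5 * sqrt(2) * I * sqrt(pi) * k * exp(-k^2/8)/4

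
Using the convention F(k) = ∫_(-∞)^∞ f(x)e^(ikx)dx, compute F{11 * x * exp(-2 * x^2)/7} 11 * sqrt(2) * I * sqrt(pi) * k * exp(-k^2/8)/56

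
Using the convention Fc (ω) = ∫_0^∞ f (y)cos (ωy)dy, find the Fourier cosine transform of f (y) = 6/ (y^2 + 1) 3 * pi * exp (-ω)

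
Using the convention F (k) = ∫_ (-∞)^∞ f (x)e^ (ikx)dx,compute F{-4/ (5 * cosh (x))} -4 * pi/ (5 * cosh (pi * k/2))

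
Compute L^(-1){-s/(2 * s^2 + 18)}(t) -cos(3 * t)/2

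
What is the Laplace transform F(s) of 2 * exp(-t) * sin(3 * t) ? 6/((s + 1) ^2 + 9) 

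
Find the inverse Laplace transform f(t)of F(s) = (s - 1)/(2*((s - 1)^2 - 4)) exp(t)*cosh(2*t)/2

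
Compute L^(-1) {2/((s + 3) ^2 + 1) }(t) 2 * exp(-3 * t) * sin(t) 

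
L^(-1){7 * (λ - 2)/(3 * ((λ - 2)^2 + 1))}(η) 7 * exp(2 * η) * cos(η)/3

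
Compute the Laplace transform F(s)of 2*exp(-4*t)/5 2/(5*(s + 4))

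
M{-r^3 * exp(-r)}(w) -gamma(w + 3)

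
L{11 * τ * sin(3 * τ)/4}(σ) 33 * σ/(2 * (σ^2 + 9)^2)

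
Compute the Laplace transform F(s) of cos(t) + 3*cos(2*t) s/(s^2 + 1) + 3*s/(s^2 + 4) 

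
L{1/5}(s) 1/(5*s)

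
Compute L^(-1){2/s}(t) 2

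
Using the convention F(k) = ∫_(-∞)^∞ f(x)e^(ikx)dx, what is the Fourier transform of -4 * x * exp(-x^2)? -2 * I * sqrt(pi) * k * exp(-k^2/4)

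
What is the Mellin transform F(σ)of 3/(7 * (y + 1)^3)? 3 * pi * (σ - 2) * (σ - 1)/(14 * sin(pi * σ))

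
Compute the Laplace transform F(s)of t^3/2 3/s^4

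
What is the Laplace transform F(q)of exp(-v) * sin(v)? 1/((q + 1)^2 + 1)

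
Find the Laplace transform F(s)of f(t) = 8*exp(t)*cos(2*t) 8*(s - 1)/((s - 1)^2 + 4)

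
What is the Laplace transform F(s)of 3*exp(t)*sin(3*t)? 9/((s - 1)^2 + 9)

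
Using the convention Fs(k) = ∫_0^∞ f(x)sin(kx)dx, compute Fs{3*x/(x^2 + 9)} 3*pi*exp(-3*k)/2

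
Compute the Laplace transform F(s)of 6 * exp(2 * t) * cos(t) 6 * (s - 2)/((s - 2)^2 + 1)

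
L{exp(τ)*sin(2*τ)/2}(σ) 1/((σ - 1)^2 + 4)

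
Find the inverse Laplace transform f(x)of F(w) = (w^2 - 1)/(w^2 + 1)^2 x * cos(x)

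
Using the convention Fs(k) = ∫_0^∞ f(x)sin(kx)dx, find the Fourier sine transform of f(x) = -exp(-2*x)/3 -k/(3*k^2 + 12)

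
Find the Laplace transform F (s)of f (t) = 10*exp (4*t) 10/ (s - 4)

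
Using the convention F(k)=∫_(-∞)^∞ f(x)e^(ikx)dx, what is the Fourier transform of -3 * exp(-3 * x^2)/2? -sqrt(3) * sqrt(pi) * exp(-k^2/12)/2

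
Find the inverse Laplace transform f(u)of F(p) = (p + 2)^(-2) u*exp(-2*u)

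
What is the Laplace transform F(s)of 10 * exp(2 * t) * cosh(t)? 10 * (s - 2)/((s - 2)^2-1)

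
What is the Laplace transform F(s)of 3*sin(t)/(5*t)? 3*atan(1/s)/5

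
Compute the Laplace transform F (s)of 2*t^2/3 4/ (3*s^3)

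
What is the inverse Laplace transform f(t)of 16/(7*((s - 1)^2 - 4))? 8*exp(t)*sinh(2*t)/7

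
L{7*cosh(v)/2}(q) 7*q/(2*(q^2 - 1))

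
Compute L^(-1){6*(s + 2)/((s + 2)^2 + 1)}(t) 6*exp(-2*t)*cos(t)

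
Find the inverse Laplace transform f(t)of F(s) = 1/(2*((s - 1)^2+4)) exp(t)*sin(2*t)/4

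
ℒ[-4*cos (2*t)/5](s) -4*s/ (5*s^2 + 20)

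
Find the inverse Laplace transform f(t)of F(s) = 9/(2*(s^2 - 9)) 3*sinh(3*t)/2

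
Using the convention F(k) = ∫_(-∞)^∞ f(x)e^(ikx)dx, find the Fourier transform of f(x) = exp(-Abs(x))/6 1/(3 * (k^2 + 1))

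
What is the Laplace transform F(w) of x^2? 2/w^3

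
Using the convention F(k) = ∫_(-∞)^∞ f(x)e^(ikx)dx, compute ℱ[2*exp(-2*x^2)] sqrt(2)*sqrt(pi)*exp(-k^2/8)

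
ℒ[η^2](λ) 2/λ^3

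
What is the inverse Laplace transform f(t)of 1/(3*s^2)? t/3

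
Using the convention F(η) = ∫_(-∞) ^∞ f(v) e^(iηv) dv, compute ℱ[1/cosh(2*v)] pi/(2*cosh(pi*η/4) ) 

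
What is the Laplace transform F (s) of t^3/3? 2/s^4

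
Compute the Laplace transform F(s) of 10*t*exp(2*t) 10/(s - 2) ^2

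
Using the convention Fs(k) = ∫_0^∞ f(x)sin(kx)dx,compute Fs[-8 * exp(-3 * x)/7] -8 * k/(7 * k^2+63)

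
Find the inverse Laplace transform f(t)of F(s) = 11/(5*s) 11/5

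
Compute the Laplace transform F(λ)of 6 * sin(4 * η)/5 24/(5 * (λ^2 + 16))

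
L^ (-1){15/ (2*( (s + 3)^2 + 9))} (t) 5*exp (-3*t)*sin (3*t)/2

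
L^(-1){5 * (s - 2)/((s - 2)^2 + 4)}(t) 5 * exp(2 * t) * cos(2 * t)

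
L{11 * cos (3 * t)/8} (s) 11 * s/ (8 * (s^2 + 9))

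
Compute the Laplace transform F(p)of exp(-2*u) 1/(p + 2)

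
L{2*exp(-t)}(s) 2/(s+1)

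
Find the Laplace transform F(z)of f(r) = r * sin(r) 2 * z/(z^2 + 1)^2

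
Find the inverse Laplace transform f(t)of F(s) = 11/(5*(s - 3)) 11*exp(3*t)/5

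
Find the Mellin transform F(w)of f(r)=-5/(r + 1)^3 -5*pi*(w - 2)*(w - 1)/(2*sin(pi*w))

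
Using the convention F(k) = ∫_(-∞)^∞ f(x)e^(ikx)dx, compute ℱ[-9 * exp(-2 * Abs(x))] -36/(k^2 + 4)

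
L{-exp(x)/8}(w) -1/(8*w - 8)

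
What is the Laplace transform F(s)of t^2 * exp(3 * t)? 2/(s - 3)^3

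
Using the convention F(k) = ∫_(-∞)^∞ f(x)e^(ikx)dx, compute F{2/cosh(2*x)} pi/cosh(pi*k/4)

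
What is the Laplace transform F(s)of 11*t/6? 11/(6*s^2)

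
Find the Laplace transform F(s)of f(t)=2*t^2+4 4/s+4/s^3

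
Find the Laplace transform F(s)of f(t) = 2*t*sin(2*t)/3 8*s/(3*(s^2 + 4)^2)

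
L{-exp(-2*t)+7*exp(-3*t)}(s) 7/(s+3) - 1/(s+2)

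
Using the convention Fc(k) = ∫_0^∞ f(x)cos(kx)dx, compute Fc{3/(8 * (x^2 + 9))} pi * exp(-3 * k)/16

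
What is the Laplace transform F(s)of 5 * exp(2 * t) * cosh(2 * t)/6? 5 * (s - 2)/(6 * s * (s - 4))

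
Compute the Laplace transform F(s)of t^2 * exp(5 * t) 2/(s - 5)^3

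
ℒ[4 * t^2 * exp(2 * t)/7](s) 8/(7 * (s - 2)^3)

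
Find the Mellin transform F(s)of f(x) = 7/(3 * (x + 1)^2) -7 * pi * (s - 1)/(3 * sin(pi * s))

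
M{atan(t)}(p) -pi*sec(pi*p/2)/(2*p)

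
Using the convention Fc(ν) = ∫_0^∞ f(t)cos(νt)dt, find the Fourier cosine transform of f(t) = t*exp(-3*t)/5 (9 - ν^2)/(5*(ν^2+9)^2)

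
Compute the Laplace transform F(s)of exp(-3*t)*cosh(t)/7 (s + 3)/(7*((s + 3)^2 - 1))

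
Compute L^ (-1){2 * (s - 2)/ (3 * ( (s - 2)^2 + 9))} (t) 2 * exp (2 * t) * cos (3 * t)/3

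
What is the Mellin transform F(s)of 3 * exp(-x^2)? 3 * gamma(s/2)/2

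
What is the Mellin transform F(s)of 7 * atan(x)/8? -7 * pi * sec(pi * s/2)/(16 * s)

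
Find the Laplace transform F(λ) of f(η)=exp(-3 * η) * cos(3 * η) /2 (λ + 3) /(2 * ((λ + 3) ^2 + 9) ) 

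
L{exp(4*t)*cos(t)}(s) (s - 4)/((s - 4)^2 + 1)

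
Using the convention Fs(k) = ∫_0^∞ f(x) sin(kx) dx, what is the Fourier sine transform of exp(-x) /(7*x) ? atan(k) /7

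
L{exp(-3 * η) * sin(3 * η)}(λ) 3/((λ + 3)^2 + 9)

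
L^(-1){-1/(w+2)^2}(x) -x * exp(-2 * x)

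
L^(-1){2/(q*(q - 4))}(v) exp(2*v)*sinh(2*v)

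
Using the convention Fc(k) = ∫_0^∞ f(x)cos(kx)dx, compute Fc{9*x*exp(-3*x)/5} 9*(9 - k^2)/(5*(k^2 + 9)^2)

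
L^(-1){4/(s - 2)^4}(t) 2 * t^3 * exp(2 * t)/3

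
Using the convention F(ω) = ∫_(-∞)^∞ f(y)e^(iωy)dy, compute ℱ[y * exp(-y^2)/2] I * sqrt(pi) * ω * exp(-ω^2/4)/4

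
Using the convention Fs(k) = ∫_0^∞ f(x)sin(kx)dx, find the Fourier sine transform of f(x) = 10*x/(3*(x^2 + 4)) 5*pi*exp(-2*k)/3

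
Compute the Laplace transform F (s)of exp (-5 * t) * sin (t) 1/ ( (s + 5)^2 + 1)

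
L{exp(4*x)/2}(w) 1/(2*(w - 4))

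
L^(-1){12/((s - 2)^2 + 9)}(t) 4*exp(2*t)*sin(3*t)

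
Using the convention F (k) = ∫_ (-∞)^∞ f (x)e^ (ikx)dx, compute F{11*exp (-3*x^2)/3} 11*sqrt (3)*sqrt (pi)*exp (-k^2/12)/9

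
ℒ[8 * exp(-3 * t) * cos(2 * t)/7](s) 8 * (s + 3)/(7 * ((s + 3)^2 + 4))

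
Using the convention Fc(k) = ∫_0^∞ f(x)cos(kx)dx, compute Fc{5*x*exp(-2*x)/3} 5*(4 - k^2)/(3*(k^2 + 4)^2)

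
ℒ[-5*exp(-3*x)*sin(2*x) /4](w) -5/(2*(w+3) ^2+8) 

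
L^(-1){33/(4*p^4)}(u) 11*u^3/8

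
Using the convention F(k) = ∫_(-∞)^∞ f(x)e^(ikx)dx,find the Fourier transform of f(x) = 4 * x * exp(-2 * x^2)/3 sqrt(2) * I * sqrt(pi) * k * exp(-k^2/8)/6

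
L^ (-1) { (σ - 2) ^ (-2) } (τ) τ*exp (2*τ) 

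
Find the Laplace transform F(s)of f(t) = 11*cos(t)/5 11*s/(5*(s^2+1))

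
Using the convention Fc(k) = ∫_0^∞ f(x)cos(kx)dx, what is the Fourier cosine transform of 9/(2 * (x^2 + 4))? 9 * pi * exp(-2 * k)/8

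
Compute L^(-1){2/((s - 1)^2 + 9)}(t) 2 * exp(t) * sin(3 * t)/3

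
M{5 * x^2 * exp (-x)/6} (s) 5 * gamma (s + 2)/6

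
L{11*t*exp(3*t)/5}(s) 11/(5*(s - 3)^2)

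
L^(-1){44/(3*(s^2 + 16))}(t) 11*sin(4*t)/3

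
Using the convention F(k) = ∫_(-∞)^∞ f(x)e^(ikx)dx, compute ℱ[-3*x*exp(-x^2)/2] -3*I*sqrt(pi)*k*exp(-k^2/4)/4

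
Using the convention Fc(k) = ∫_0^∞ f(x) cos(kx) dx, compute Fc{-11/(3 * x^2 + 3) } -11 * pi * exp(-k) /6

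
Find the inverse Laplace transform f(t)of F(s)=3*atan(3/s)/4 3*sin(3*t)/(4*t)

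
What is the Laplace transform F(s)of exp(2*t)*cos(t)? (s - 2)/((s - 2)^2 + 1)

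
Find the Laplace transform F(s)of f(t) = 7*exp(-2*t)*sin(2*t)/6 7/(3*((s + 2)^2 + 4))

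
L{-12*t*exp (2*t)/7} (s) -12/ (7*(s - 2)^2)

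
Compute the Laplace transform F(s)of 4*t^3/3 8/s^4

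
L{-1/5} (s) -1/ (5 * s)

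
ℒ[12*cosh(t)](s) 12*s/(s^2 - 1)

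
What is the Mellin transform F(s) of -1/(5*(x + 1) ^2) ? pi*(s - 1) /(5*sin(pi*s) ) 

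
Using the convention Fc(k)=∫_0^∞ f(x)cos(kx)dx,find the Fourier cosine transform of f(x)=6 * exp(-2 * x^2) 3 * sqrt(2) * sqrt(pi) * exp(-k^2/8)/2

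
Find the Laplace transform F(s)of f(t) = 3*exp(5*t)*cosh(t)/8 3*(s - 5)/(8*((s - 5)^2 - 1))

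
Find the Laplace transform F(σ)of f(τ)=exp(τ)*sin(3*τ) 3/((σ - 1)^2 + 9)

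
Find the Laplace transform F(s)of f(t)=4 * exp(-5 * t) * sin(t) 4/((s + 5)^2 + 1)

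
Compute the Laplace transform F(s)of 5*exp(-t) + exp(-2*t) 5/(s + 1) + 1/(s + 2)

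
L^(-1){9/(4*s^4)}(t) 3*t^3/8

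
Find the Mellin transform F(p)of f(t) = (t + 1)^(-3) pi*(p - 2)*(p - 1)/(2*sin(pi*p))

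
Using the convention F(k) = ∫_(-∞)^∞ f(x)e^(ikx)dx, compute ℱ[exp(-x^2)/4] sqrt(pi)*exp(-k^2/4)/4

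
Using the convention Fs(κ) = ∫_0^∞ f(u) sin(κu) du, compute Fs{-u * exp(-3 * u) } -6 * κ/(κ^2 + 9) ^2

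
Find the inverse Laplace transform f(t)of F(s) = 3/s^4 t^3/2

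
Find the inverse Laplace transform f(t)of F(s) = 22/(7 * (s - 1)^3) 11 * t^2 * exp(t)/7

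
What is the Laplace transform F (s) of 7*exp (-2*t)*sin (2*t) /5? 14/ (5*( (s + 2) ^2 + 4) ) 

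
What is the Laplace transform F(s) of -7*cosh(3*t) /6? -7*s/(6*s^2 - 54) 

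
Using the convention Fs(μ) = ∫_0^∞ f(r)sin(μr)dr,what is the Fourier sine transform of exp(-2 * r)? μ/(μ^2 + 4)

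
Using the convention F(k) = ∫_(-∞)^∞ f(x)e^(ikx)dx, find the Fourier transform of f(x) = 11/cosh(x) 11 * pi/cosh(pi * k/2)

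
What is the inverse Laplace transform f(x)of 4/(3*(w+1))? 4*exp(-x)/3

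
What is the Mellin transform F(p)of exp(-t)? gamma(p)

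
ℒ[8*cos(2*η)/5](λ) 8*λ/(5*(λ^2 + 4))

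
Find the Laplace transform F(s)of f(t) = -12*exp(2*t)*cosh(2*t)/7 12*(2 - s)/(7*s*(s - 4))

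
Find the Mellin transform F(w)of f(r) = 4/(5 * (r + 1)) 4 * pi * csc(pi * w)/5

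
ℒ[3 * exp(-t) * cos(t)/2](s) 3 * (s + 1)/(2 * ((s + 1)^2 + 1))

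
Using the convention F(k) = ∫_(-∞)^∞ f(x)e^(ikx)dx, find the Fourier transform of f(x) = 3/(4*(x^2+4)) 3*pi*exp(-2*Abs(k))/8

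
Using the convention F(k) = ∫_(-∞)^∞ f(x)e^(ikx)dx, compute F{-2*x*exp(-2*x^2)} -sqrt(2)*I*sqrt(pi)*k*exp(-k^2/8)/4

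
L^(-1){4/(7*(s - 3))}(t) 4*exp(3*t)/7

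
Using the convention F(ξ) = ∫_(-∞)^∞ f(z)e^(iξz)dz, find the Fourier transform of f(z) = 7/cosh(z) 7*pi/cosh(pi*ξ/2)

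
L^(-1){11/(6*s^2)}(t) 11*t/6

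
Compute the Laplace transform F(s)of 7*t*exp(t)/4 7/(4*(s - 1)^2)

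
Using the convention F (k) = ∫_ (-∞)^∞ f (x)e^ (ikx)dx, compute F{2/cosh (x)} 2 * pi/cosh (pi * k/2)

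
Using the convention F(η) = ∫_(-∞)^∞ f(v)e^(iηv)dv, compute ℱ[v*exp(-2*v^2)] sqrt(2)*I*sqrt(pi)*η*exp(-η^2/8)/8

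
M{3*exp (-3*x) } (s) 3^ (1 - s)*gamma (s) 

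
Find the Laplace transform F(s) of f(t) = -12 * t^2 -24/s^3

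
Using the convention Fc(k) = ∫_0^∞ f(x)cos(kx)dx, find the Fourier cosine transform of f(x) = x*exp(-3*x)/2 (9 - k^2)/(2*(k^2 + 9)^2)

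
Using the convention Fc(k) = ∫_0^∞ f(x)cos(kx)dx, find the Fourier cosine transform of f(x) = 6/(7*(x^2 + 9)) pi*exp(-3*k)/7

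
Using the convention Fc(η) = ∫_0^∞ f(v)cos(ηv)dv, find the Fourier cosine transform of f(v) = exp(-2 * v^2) sqrt(2) * sqrt(pi) * exp(-η^2/8)/4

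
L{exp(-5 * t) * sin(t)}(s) 1/((s + 5)^2 + 1)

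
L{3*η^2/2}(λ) 3/λ^3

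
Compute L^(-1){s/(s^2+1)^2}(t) t * sin(t)/2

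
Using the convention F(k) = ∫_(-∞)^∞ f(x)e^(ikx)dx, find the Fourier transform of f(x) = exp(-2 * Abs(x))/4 1/(k^2 + 4)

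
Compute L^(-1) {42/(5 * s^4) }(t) 7 * t^3/5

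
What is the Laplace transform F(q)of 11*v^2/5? 22/(5*q^3)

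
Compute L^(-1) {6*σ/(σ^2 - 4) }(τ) 6*cosh(2*τ) 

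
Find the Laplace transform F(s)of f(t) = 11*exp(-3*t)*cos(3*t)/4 11*(s + 3)/(4*((s + 3)^2 + 9))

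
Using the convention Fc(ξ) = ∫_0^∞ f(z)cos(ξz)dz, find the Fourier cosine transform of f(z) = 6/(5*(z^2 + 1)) 3*pi*exp(-ξ)/5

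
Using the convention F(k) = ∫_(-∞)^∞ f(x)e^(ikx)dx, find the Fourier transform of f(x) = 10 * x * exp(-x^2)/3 5 * I * sqrt(pi) * k * exp(-k^2/4)/3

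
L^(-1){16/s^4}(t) 8*t^3/3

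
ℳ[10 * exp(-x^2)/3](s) 5 * gamma(s/2)/3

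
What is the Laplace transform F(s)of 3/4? 3/(4*s)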